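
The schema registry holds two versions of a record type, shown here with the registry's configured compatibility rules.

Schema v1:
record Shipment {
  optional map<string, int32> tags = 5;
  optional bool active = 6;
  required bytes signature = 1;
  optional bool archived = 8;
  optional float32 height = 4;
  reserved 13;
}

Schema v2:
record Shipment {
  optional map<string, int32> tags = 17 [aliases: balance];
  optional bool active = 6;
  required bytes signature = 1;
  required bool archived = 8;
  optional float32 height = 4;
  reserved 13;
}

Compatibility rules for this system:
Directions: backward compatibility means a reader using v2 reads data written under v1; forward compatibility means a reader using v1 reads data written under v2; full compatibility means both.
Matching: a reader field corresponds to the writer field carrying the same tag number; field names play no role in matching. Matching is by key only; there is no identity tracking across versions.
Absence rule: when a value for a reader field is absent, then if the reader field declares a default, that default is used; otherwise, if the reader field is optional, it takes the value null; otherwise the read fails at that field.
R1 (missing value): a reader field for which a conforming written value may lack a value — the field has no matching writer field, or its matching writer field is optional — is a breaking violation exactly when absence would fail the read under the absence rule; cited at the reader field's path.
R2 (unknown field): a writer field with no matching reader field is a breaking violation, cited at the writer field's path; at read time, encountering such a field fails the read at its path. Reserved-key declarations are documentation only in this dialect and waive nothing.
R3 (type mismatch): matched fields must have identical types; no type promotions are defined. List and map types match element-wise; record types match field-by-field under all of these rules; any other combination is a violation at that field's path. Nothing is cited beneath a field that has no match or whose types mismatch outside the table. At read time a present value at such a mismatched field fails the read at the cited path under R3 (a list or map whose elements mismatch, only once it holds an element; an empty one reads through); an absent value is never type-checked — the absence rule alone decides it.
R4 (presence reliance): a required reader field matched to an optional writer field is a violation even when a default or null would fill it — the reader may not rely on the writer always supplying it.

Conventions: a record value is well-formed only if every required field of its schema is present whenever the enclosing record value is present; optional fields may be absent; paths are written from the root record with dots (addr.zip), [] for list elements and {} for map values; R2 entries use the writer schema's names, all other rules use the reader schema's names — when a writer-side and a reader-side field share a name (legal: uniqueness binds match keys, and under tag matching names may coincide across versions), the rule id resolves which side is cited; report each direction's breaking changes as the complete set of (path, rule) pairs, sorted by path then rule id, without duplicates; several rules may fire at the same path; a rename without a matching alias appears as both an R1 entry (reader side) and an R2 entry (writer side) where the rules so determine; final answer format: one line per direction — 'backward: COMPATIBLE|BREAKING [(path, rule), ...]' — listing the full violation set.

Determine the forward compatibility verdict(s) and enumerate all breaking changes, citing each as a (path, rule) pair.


the writer's type comes first in each Shipment pair
forward analysis of Shipment with v1 as reader and v2 as writer:
  no writer field matches reader tags
  writer optional, bool -> bool: reader active maps from writer active
  writer required, bytes -> bytes: reader signature maps from writer signature
  writer required, bool -> bool: reader archived maps from writer archived
  writer optional, float32 -> float32: reader height maps from writer height
  writer field tags has no reader counterpart
  rule R2 violated at tags
  => 1 violation(s): forward is BREAKING for Shipment
ruling out the remaining Shipment differences:
  field archived in record Shipment: optional changed to required -> fires only in the backward direction of Shipment, which is not asked here

forward: BREAKING [(tags, R2)]


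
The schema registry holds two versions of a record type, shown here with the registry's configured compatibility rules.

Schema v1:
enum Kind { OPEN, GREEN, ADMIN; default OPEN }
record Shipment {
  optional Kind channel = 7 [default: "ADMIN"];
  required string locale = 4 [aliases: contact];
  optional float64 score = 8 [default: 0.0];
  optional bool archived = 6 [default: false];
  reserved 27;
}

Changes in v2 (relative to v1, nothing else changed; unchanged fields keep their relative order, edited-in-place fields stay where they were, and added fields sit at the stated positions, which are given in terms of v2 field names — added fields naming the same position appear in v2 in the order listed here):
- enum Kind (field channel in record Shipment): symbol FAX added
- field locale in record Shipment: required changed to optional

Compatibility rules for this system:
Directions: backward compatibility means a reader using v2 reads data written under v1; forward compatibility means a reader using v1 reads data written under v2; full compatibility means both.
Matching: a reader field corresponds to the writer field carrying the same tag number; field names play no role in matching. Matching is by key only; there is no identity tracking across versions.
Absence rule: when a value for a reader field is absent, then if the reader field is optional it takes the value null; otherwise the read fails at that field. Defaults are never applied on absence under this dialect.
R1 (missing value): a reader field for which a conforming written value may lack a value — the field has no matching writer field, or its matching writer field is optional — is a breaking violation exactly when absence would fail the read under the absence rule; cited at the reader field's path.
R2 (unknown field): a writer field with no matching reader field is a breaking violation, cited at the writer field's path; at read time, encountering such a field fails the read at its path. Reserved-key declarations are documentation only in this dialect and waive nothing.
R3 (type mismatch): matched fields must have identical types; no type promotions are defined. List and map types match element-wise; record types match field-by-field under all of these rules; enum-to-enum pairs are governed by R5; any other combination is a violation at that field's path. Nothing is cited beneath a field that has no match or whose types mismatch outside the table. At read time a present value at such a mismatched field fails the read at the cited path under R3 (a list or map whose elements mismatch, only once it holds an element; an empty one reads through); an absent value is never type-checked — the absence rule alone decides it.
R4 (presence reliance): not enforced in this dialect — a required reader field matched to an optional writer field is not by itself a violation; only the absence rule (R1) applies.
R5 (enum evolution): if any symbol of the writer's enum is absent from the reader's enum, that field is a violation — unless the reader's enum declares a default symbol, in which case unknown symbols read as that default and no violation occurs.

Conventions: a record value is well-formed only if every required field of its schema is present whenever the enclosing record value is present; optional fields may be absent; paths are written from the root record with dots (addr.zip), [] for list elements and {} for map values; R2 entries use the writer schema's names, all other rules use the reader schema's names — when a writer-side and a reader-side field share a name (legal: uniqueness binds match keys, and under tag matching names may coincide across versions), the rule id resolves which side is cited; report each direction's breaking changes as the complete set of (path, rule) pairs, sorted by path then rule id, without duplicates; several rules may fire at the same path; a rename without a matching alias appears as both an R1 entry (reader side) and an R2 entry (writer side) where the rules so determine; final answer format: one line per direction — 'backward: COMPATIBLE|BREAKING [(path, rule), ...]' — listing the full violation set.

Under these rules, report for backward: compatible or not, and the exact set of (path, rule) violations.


in Shipment below, arrows point writer -> reader
checking backward for Shipment: reader v2 against writer v1:
  channel: paired with writer channel (Kind -> Kind; writer optional)
  locale: paired with writer locale (string -> string; writer required)
  score: paired with writer score (float64 -> float64; writer optional)
  archived: paired with writer archived (bool -> bool; writer optional)
  nothing fires on Shipment: backward is COMPATIBLE
remaining Shipment differences; none change what is asked:
  enum Kind (field channel in record Shipment): symbol FAX added -> inert for the asked Shipment verdict: nothing fires
  field locale in record Shipment: required changed to optional -> fires only in the forward direction of Shipment, which is not asked here

backward: COMPATIBLE []


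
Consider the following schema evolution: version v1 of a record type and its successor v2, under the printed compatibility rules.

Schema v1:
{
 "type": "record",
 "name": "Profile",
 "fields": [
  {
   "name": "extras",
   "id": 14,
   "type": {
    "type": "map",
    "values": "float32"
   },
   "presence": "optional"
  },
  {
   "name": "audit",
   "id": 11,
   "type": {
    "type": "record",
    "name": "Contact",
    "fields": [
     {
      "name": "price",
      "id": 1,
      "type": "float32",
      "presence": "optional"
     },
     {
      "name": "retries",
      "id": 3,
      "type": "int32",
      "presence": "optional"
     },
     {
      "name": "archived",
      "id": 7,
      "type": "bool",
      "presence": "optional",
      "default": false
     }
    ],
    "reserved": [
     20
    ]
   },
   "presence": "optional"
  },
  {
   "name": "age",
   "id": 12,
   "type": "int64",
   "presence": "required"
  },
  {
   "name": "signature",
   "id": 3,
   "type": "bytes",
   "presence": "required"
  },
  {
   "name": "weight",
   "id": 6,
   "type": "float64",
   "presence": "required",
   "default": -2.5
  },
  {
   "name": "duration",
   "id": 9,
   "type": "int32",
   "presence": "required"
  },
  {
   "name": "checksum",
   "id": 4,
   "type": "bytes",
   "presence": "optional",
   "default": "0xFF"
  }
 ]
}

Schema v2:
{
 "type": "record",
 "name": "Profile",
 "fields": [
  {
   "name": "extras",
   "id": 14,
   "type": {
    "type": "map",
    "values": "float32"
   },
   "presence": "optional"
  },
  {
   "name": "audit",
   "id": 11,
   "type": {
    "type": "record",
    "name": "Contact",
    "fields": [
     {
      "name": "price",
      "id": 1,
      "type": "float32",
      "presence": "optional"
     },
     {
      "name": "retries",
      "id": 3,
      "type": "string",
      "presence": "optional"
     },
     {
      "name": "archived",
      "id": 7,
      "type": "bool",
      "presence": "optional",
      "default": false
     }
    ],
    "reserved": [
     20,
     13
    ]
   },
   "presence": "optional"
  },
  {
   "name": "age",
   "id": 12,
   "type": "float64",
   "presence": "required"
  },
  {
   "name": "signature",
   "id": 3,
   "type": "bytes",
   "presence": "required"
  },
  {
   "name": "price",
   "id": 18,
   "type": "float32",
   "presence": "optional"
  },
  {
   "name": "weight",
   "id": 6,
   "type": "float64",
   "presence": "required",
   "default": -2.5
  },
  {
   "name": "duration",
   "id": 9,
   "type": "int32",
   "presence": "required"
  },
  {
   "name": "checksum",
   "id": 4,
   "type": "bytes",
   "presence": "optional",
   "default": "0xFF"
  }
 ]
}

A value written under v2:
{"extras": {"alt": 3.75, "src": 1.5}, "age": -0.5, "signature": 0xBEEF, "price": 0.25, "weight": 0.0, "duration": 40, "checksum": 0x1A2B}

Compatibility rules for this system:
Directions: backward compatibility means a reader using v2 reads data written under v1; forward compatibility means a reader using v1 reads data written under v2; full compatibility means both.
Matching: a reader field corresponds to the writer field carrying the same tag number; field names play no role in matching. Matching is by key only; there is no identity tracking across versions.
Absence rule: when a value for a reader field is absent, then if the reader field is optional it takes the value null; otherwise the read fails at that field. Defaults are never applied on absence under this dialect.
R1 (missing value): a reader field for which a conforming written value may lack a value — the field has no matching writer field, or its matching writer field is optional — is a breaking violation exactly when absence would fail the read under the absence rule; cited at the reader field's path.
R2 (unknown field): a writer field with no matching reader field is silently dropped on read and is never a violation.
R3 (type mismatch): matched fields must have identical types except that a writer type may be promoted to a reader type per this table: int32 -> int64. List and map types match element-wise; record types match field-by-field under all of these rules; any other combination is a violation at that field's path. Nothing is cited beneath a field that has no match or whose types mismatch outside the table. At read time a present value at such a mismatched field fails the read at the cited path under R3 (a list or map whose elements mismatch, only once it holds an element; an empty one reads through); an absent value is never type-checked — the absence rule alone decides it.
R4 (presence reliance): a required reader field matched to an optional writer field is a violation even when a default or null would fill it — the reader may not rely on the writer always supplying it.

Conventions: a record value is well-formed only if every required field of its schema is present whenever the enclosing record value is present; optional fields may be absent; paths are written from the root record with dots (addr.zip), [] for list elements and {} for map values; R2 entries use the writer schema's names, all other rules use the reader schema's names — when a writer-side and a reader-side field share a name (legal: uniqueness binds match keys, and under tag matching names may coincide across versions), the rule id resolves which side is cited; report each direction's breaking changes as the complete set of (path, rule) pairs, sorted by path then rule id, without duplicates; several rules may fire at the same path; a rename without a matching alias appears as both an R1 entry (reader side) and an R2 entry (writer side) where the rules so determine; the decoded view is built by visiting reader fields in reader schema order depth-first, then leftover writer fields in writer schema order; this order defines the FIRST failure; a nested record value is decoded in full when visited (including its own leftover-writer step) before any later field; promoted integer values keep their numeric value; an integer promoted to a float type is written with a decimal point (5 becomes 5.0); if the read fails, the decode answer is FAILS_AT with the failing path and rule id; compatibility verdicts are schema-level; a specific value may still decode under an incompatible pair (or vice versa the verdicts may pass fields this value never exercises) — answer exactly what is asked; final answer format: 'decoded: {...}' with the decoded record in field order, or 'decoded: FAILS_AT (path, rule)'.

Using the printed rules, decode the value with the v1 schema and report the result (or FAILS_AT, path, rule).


in Profile below, arrows point writer -> reader
decoding the Profile value with the v1 reader:
  extras := {"alt": 3.75, "src": 1.5}
  audit := null (absent, optional -> null)
  read fails at age under R3
  => FAILS_AT (age, R3)
the rest of the Profile diff is inert for this question:
  added field price to record Profile: optional float32, tag 18 (in v2 it sits immediately before weight) -> triggers nothing under the printed rules; the Profile answer is the same either way
  field retries in record Contact: type int32 changed to string -> affects the rule determinations only; this particular Profile value decodes identically

decoded: FAILS_AT (age, R3)


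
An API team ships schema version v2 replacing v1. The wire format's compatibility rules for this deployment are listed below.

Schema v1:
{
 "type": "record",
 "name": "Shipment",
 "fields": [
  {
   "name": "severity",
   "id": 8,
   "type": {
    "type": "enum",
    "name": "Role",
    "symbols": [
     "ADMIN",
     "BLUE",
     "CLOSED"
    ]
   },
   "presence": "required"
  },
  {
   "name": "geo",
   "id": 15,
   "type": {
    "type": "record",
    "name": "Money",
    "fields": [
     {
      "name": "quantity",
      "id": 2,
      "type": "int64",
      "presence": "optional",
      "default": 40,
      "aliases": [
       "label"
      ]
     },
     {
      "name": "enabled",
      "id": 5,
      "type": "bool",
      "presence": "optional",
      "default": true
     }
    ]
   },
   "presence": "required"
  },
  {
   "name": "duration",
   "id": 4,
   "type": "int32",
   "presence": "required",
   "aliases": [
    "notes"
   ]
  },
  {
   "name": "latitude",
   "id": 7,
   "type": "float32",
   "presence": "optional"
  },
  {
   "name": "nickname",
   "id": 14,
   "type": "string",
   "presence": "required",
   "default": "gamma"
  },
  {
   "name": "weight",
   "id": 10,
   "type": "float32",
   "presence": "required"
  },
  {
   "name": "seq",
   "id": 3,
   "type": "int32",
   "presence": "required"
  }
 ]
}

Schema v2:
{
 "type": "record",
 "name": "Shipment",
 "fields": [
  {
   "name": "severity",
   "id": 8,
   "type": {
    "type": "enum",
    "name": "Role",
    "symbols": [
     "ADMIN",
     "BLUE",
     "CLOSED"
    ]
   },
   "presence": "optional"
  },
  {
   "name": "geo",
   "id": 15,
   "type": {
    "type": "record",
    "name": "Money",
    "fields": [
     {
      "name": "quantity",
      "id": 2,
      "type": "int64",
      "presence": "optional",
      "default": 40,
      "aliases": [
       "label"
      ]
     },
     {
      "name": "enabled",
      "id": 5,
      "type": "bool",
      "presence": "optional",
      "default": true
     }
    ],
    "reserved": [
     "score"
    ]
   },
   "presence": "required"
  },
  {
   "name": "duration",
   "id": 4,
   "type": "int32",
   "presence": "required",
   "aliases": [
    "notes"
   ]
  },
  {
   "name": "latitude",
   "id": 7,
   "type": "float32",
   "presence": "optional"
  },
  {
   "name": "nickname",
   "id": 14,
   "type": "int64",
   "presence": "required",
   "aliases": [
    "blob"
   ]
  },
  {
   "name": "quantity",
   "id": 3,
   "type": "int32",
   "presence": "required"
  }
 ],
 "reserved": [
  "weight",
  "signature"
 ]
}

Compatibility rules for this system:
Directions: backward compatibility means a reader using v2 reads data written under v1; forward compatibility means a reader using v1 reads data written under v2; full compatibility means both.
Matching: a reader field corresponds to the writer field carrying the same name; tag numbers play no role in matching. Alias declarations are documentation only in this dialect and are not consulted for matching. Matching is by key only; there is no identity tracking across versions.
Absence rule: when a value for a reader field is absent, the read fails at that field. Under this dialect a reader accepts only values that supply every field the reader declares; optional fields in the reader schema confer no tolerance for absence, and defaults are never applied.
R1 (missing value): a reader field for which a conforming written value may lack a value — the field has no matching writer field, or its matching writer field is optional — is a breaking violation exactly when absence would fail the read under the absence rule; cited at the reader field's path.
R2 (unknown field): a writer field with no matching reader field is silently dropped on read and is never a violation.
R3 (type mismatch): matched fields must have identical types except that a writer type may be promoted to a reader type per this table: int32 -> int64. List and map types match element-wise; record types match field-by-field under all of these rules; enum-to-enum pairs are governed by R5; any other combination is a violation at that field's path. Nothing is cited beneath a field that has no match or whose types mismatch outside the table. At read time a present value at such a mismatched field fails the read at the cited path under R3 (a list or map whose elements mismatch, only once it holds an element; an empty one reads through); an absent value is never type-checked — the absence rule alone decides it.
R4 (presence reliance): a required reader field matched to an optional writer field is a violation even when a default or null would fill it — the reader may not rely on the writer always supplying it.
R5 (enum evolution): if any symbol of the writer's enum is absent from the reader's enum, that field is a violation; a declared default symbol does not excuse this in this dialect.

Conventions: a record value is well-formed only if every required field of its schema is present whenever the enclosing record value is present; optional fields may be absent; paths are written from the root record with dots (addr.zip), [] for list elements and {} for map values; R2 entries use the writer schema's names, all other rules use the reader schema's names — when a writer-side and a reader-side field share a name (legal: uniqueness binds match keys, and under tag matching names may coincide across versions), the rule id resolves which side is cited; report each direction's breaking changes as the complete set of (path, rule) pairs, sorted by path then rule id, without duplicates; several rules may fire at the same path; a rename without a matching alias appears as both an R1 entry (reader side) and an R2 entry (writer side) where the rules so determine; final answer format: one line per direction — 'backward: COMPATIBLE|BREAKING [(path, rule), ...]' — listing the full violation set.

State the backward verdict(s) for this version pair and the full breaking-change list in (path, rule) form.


the writer's type comes first in each Shipment pair
backward on Shipment — v2 reading data written by v1:
  writer required, Role -> Role: reader severity maps from writer severity
  writer required, Money -> Money: reader geo maps from writer geo
  writer required, int32 -> int32: reader duration maps from writer duration
  writer optional, float32 -> float32: reader latitude maps from writer latitude
  writer required, string -> int64: reader nickname maps from writer nickname
  quantity has no writer counterpart
  writer weight: unknown to reader
  writer seq: unknown to reader
  writer optional, int64 -> int64: reader geo.quantity maps from writer geo.quantity
  writer optional, bool -> bool: reader geo.enabled maps from writer geo.enabled
  breaking: (geo.enabled, R1)
  breaking: (geo.quantity, R1)
  breaking: (latitude, R1)
  breaking: (nickname, R3)
  breaking: (quantity, R1)
  backward on Shipment therefore BREAKING (5)
the rest of the Shipment diff is inert for this question:
  removed field weight from record Shipment (its key "weight" joins the reserved list) -> its effect on Shipment is confined to the forward direction, not asked
  field severity in record Shipment: required changed to optional -> its effect on Shipment is confined to the forward direction, not asked

backward: BREAKING [(geo.enabled, R1), (geo.quantity, R1), (latitude, R1), (nickname, R3), (quantity, R1)]


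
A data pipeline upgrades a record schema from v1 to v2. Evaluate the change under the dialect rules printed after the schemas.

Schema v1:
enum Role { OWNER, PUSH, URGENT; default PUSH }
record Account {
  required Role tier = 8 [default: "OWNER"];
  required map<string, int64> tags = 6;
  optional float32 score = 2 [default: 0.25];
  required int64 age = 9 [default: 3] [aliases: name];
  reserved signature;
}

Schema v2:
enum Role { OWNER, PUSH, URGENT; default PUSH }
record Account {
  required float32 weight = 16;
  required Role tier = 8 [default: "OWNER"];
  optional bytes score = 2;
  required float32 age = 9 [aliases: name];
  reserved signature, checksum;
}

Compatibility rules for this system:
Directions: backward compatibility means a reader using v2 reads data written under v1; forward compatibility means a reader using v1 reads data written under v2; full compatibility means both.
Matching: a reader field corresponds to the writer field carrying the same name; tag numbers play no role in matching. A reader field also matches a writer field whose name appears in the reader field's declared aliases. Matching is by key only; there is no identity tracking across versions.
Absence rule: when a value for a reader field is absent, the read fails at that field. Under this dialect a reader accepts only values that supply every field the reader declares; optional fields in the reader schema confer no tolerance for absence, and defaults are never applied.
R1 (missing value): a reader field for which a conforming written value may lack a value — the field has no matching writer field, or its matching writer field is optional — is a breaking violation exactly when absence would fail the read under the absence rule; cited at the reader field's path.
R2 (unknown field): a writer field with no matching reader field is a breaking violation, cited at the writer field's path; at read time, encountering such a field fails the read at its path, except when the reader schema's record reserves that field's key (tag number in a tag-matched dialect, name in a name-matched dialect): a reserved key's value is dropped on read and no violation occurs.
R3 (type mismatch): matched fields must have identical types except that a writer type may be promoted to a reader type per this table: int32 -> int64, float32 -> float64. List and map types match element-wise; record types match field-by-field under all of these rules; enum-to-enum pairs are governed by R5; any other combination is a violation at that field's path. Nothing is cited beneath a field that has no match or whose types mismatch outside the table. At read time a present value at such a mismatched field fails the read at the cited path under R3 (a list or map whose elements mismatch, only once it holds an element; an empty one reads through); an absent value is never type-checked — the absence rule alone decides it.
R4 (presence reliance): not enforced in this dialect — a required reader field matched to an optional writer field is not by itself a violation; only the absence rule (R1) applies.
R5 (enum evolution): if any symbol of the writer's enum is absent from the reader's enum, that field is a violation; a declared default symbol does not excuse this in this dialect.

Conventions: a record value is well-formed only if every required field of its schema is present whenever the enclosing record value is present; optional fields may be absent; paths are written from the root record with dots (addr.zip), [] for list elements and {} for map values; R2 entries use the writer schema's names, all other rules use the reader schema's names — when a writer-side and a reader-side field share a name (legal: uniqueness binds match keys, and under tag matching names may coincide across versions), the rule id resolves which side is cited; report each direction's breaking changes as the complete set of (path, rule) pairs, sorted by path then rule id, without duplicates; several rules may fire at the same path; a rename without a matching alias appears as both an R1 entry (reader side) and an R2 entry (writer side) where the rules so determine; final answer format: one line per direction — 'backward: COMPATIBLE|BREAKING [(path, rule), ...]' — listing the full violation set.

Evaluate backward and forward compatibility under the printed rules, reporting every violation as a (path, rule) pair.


the writer's type comes first in each Account pair
backward pass over Account, reader schema v2, writer schema v1:
  no writer field matches reader weight
  tier <- tier (Role -> Role, writer required)
  score <- score (float32 -> bytes, writer optional)
  age <- age (int64 -> float32, writer required)
  writer field tags has no reader counterpart
  breaking: (age, R3)
  breaking: (score, R1)
  breaking: (score, R3)
  breaking: (tags, R2)
  breaking: (weight, R1)
  => backward verdict for Account: BREAKING, 5 violation(s)
forward pass over Account, reader schema v1, writer schema v2:
  tier <- tier (Role -> Role, writer required)
  no writer field matches reader tags
  score <- score (bytes -> float32, writer optional)
  age <- age (float32 -> int64, writer required)
  writer field weight has no reader counterpart
  breaking: (age, R3)
  breaking: (score, R1)
  breaking: (score, R3)
  breaking: (tags, R1)
  breaking: (weight, R2)
  => forward verdict for Account: BREAKING, 5 violation(s)

backward: BREAKING [(age, R3), (score, R1), (score, R3), (tags, R2), (weight, R1)]; forward: BREAKING [(age, R3), (score, R1), (score, R3), (tags, R1), (weight, R2)]


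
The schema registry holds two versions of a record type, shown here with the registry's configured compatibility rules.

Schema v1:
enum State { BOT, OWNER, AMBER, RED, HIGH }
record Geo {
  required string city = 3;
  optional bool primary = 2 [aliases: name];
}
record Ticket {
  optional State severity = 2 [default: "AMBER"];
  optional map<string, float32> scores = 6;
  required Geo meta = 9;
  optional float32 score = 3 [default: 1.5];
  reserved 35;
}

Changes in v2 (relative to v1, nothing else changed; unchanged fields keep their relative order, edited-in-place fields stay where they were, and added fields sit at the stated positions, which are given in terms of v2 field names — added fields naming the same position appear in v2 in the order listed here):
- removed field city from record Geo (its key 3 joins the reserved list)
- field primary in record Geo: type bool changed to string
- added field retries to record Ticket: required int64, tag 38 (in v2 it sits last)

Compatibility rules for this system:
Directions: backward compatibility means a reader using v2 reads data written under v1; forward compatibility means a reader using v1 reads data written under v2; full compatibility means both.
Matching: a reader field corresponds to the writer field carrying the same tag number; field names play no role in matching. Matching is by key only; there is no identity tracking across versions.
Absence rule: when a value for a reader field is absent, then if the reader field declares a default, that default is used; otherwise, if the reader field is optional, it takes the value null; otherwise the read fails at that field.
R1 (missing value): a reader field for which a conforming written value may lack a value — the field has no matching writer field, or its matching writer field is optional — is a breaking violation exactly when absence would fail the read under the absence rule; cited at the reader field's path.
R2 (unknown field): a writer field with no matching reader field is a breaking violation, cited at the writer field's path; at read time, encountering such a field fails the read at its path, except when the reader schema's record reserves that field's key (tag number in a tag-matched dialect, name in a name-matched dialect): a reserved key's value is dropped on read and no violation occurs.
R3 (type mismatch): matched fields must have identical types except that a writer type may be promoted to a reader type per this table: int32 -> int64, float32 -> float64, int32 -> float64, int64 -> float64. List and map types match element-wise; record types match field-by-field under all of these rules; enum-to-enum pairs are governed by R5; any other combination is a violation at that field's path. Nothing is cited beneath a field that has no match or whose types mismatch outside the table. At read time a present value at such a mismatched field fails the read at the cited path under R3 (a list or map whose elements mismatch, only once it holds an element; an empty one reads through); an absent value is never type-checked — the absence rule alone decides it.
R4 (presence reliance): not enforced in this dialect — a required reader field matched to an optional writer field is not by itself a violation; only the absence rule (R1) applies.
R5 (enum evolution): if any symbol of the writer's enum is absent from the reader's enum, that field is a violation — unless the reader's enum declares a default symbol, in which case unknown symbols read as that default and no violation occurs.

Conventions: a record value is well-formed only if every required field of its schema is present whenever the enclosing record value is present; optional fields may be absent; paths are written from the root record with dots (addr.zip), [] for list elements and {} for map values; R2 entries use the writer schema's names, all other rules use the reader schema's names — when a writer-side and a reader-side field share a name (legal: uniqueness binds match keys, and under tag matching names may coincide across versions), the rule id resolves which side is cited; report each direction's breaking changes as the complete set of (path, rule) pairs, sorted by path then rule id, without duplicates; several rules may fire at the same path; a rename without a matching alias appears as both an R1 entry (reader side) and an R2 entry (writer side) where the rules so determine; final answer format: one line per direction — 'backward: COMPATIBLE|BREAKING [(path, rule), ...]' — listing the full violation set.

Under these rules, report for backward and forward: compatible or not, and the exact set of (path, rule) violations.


backward: BREAKING [(meta.primary, R3), (retries, R1)]; forward: BREAKING [(meta.city, R1), (meta.primary, R3), (retries, R2)]

arrows below run writer -> reader for Ticket
checking backward for Ticket: reader v2 against writer v1:
  severity: State -> State, writer optional; from severity
  scores: map<string, float32> -> map<string, float32>, writer optional; from scores
  meta: Geo -> Geo, writer required; from meta
  score: float32 -> float32, writer optional; from score
  retries has no writer counterpart
  meta.primary: bool -> string, writer optional; from meta.primary
  writer field meta.city has no reader counterpart
  breaking: (meta.primary, R3)
  breaking: (retries, R1)
  backward on Ticket therefore BREAKING (2)
checking forward for Ticket: reader v1 against writer v2:
  severity: State -> State, writer optional; from severity
  scores: map<string, float32> -> map<string, float32>, writer optional; from scores
  meta: Geo -> Geo, writer required; from meta
  score: float32 -> float32, writer optional; from score
  writer field retries has no reader counterpart
  meta.city has no writer counterpart
  meta.primary: string -> bool, writer optional; from meta.primary
  breaking: (meta.city, R1)
  breaking: (meta.primary, R3)
  breaking: (retries, R2)
  forward on Ticket therefore BREAKING (3)


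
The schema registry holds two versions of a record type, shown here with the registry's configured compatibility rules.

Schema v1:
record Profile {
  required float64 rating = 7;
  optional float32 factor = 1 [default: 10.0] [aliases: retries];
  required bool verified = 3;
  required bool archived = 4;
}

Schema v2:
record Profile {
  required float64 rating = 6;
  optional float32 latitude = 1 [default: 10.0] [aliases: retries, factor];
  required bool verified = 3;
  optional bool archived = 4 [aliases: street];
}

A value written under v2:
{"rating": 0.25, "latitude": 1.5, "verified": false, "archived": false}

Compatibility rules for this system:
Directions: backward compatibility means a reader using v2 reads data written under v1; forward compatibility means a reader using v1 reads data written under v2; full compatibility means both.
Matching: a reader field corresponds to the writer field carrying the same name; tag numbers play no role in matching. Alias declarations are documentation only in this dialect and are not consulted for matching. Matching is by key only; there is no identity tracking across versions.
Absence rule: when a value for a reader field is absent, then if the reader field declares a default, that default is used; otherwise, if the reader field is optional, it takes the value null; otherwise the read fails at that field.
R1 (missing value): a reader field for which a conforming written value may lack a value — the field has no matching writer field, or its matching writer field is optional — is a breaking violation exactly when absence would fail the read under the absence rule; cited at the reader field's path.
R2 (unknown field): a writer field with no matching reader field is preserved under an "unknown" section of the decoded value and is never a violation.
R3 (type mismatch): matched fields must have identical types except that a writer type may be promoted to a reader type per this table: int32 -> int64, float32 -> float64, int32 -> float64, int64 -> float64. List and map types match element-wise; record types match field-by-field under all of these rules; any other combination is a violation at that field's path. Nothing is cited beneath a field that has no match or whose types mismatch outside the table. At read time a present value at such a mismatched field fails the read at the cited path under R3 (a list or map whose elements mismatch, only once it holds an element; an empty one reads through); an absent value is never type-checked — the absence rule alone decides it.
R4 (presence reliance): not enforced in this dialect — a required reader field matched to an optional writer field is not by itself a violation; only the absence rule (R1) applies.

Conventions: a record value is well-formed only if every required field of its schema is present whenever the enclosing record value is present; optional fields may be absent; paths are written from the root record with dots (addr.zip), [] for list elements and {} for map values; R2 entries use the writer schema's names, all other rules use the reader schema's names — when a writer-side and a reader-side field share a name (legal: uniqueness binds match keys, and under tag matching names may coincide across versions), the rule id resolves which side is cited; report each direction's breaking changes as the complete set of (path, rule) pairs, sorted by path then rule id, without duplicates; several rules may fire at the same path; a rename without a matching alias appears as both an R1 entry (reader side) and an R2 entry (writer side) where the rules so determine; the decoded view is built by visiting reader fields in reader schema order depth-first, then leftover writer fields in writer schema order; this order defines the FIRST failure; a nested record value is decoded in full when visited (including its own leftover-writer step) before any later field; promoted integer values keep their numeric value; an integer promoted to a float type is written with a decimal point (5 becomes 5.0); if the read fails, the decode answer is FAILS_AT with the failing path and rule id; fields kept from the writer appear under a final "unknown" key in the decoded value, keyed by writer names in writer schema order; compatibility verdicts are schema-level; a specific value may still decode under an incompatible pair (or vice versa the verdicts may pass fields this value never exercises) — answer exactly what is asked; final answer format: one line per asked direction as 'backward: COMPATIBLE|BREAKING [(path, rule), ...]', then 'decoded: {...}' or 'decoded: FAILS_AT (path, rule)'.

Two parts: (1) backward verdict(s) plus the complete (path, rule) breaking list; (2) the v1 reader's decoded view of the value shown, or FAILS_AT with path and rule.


arrows below run writer -> reader for Profile
backward analysis of Profile with v2 as reader and v1 as writer:
  rating: float64 -> float64, writer required; from rating
  latitude: no writer match
  verified: bool -> bool, writer required; from verified
  archived: bool -> bool, writer required; from archived
  writer field factor has no reader counterpart
  nothing fires on Profile: backward is COMPATIBLE
decode (reader v1):
  rating := 0.25
  factor := 10.0 (absent -> default)
  verified := false
  archived := false
  writer latitude: kept under "unknown"
  => decoded: {"rating": 0.25, "factor": 10.0, "verified": false, "archived": false, "unknown": {"latitude": 1.5}}
the rest of the Profile diff is inert for this question:
  field rating in record Profile: tag 7 changed to 6 -> fires no rule on Profile, leaving the asked answer as it is
  field archived in record Profile: required changed to optional -> matters only for Profile's forward compatibility — outside the asked direction

backward: COMPATIBLE []; decoded: {"rating": 0.25, "factor": 10.0, "verified": false, "archived": false, "unknown": {"latitude": 1.5}}
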